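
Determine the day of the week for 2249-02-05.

Monday

Doomsday rule: the anchor day for the 2200s is Friday. For year 49: 49÷12 = 4 r 1, and 1÷4 = 0, so 4+1+0 = 5.
Friday + 5 ≡ Wednesday — that's 2249's doomsday.
In February the doomsday date is Feb 28 (2249 is not a leap year).
Feb 5 is 23 days before Feb 28; 23 mod 7 = 2, so Wednesday − 2 = Monday.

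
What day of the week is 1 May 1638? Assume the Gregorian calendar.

Doomsday rule: the anchor day for the 1600s is Tuesday. For year 38: 38÷12 = 3 r 2, and 2÷4 = 0, so 3+2+0 = 5.
Tuesday + 5 ≡ Sunday — that's 1638's doomsday.
In May the doomsday date is May 9.
May 1 is 8 days before May 9; 8 mod 7 = 1, so Sunday − 1 = Saturday.

Saturday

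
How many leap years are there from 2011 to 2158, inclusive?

Multiples of 4 in [2011,2158]: 37.
Of those, multiples of 100: 1 (not leap unless ÷400).
Multiples of 400: 0.
Leap years = 37 − 1 + 0 = 36.

36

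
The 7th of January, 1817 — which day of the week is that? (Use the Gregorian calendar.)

Tuesday

Doomsday rule: the anchor day for the 1800s is Friday. For year 17: 17÷12 = 1 r 5, and 5÷4 = 1, so 1+5+1 = 7.
Friday + 7 ≡ Friday — that's 1817's doomsday.
In January the doomsday date is Jan 3 (1817 is not a leap year).
Jan 7 is 4 days after Jan 3; 4 mod 7 = 4, so Friday + 4 = Tuesday.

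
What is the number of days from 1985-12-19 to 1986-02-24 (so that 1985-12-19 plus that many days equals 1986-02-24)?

67

Dec 19, 1985 → Jan 19, 1986: 31 days (December has 31).
Jan 19, 1986 → Feb 19, 1986: 31 days (January has 31).
Feb 19, 1986 → Feb 24, 1986: 5 days.
Total: 67 days.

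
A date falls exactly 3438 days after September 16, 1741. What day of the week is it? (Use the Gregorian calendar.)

Sep 16, 1741 is a Saturday.
3438 mod 7 = 1, so 3438 days after a Saturday is Saturday + 1 = Sunday.

Sunday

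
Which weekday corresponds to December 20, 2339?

Wednesday

Doomsday rule: the anchor day for the 2300s is Wednesday. For year 39: 39÷12 = 3 r 3, and 3÷4 = 0, so 3+3+0 = 6.
Wednesday + 6 ≡ Tuesday — that's 2339's doomsday.
In December the doomsday date is Dec 12.
Dec 20 is 8 days after Dec 12; 8 mod 7 = 1, so Tuesday + 1 = Wednesday.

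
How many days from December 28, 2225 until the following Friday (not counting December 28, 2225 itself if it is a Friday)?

Dec 28, 2225 is a Wednesday.
From Wednesday to the next Friday is 2 days.

2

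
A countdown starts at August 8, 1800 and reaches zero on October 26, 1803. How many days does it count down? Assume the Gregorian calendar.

1174

Aug 8, 1800 → Aug 8, 1801: 365 days.
Aug 8, 1801 → Aug 8, 1802: 365 days.
Aug 8, 1802 → Aug 8, 1803: 365 days.
Aug 8, 1803 → Sep 8, 1803: 31 days (August has 31).
Sep 8, 1803 → Oct 8, 1803: 30 days (September has 30).
Oct 8, 1803 → Oct 26, 1803: 18 days.
Total: 1174 days.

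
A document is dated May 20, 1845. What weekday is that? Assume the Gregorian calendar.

Doomsday rule: the anchor day for the 1800s is Friday. For year 45: 45÷12 = 3 r 9, and 9÷4 = 2, so 3+9+2 = 14.
Friday + 14 ≡ Friday — that's 1845's doomsday.
In May the doomsday date is May 9.
May 20 is 11 days after May 9; 11 mod 7 = 4, so Friday + 4 = Tuesday.

Tuesday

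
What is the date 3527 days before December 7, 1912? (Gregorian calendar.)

April 12, 1903

−366 (one year; includes Feb 29, 1912) → Dec 7, 1911 (3161 left).
−365 (one year) → Dec 7, 1910 (2796 left).
−365 (one year) → Dec 7, 1909 (2431 left).
−365 (one year) → Dec 7, 1908 (2066 left).
−366 (one year; includes Feb 29, 1908) → Dec 7, 1907 (1700 left).
−365 (one year) → Dec 7, 1906 (1335 left).
−365 (one year) → Dec 7, 1905 (970 left).
−365 (one year) → Dec 7, 1904 (605 left).
−366 (one year; includes Feb 29, 1904) → Dec 7, 1903 (239 left).
−7 → Nov 30, 1903 (end of Nov, 30 days; 232 left).
−30 → Oct 31, 1903 (end of Oct, 31 days; 202 left).
−31 → Sep 30, 1903 (end of Sep, 30 days; 171 left).
−30 → Aug 31, 1903 (end of Aug, 31 days; 141 left).
−31 → Jul 31, 1903 (end of Jul, 31 days; 110 left).
−31 → Jun 30, 1903 (end of Jun, 30 days; 79 left).
−30 → May 31, 1903 (end of May, 31 days; 49 left).
−31 → Apr 30, 1903 (end of Apr, 30 days; 18 left).
−18 → Apr 12, 1903.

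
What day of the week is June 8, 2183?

Doomsday rule: the anchor day for the 2100s is Sunday. For year 83: 83÷12 = 6 r 11, and 11÷4 = 2, so 6+11+2 = 19.
Sunday + 19 ≡ Friday — that's 2183's doomsday.
In June the doomsday date is Jun 6.
Jun 8 is 2 days after Jun 6; 2 mod 7 = 2, so Friday + 2 = Sunday.

Sunday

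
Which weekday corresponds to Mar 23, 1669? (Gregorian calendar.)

Saturday

Doomsday rule: the anchor day for the 1600s is Tuesday. For year 69: 69÷12 = 5 r 9, and 9÷4 = 2, so 5+9+2 = 16.
Tuesday + 16 ≡ Thursday — that's 1669's doomsday.
In March the doomsday date is Mar 14.
Mar 23 is 9 days after Mar 14; 9 mod 7 = 2, so Thursday + 2 = Saturday.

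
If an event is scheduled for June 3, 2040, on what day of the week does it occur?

Sunday

January 1, 2040 is a Sunday.
Jan 1, 2040 → Feb 1, 2040: 31 days (January has 31).
Feb 1, 2040 → Mar 1, 2040: 29 days (February has 29).
Mar 1, 2040 → Apr 1, 2040: 31 days (March has 31).
Apr 1, 2040 → May 1, 2040: 30 days (April has 30).
May 1, 2040 → Jun 1, 2040: 31 days (May has 31).
Jun 1, 2040 → Jun 3, 2040: 2 days.
Total: 154 days.
154 mod 7 = 0, so Sunday + 0 = Sunday.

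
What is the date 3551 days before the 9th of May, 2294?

−365 (one year) → May 9, 2293 (3186 left).
−365 (one year) → May 9, 2292 (2821 left).
−366 (one year; includes Feb 29, 2292) → May 9, 2291 (2455 left).
−365 (one year) → May 9, 2290 (2090 left).
−365 (one year) → May 9, 2289 (1725 left).
−365 (one year) → May 9, 2288 (1360 left).
−366 (one year; includes Feb 29, 2288) → May 9, 2287 (994 left).
−365 (one year) → May 9, 2286 (629 left).
−365 (one year) → May 9, 2285 (264 left).
−9 → Apr 30, 2285 (end of Apr, 30 days; 255 left).
−30 → Mar 31, 2285 (end of Mar, 31 days; 225 left).
−31 → Feb 28, 2285 (end of Feb, 28 days; 194 left).
−28 → Jan 31, 2285 (end of Jan, 31 days; 166 left).
−31 → Dec 31, 2284 (end of Dec, 31 days; 135 left).
−31 → Nov 30, 2284 (end of Nov, 30 days; 104 left).
−30 → Oct 31, 2284 (end of Oct, 31 days; 74 left).
−31 → Sep 30, 2284 (end of Sep, 30 days; 43 left).
−30 → Aug 31, 2284 (end of Aug, 31 days; 13 left).
−13 → Aug 18, 2284.

August 18, 2284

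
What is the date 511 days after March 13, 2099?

August 6, 2100

+365 (one year) → Mar 13, 2100 (146 left).
Mar has 31 days: +19 → Apr 1, 2100 (127 left).
Apr has 30 days: +30 → May 1, 2100 (97 left).
May has 31 days: +31 → Jun 1, 2100 (66 left).
Jun has 30 days: +30 → Jul 1, 2100 (36 left).
Jul has 31 days: +31 → Aug 1, 2100 (5 left).
+5 → Aug 6, 2100.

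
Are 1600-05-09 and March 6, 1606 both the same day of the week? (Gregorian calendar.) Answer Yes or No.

From May 9, 1600 to Mar 6, 1606 is 2127 days.
2127 mod 7 = 6, so they are different weekdays.
(May 9, 1600 is a Tuesday; Mar 6, 1606 is a Monday.)

No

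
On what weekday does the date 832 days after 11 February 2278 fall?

Sunday

First find the weekday of Feb 11, 2278. Doomsday rule: the anchor day for the 2200s is Friday. For year 78: 78÷12 = 6 r 6, and 6÷4 = 1, so 6+6+1 = 13.
Friday + 13 ≡ Thursday — that's 2278's doomsday.
In February the doomsday date is Feb 28 (2278 is not a leap year).
Feb 11 is 17 days before Feb 28; 17 mod 7 = 3, so Thursday − 3 = Monday.
832 mod 7 = 6, so 832 days after a Monday is Monday + 6 = Sunday.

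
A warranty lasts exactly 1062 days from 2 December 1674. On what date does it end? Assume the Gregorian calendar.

October 29, 1677

+365 (one year) → Dec 2, 1675 (697 left).
+366 (one year; includes Feb 29, 1676) → Dec 2, 1676 (331 left).
Dec has 31 days: +30 → Jan 1, 1677 (301 left).
Jan has 31 days: +31 → Feb 1, 1677 (270 left).
Feb has 28 days: +28 → Mar 1, 1677 (242 left).
Mar has 31 days: +31 → Apr 1, 1677 (211 left).
Apr has 30 days: +30 → May 1, 1677 (181 left).
May has 31 days: +31 → Jun 1, 1677 (150 left).
Jun has 30 days: +30 → Jul 1, 1677 (120 left).
Jul has 31 days: +31 → Aug 1, 1677 (89 left).
Aug has 31 days: +31 → Sep 1, 1677 (58 left).
Sep has 30 days: +30 → Oct 1, 1677 (28 left).
+28 → Oct 29, 1677.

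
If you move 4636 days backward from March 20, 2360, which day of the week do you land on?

Friday

First find the weekday of Mar 20, 2360. Doomsday rule: the anchor day for the 2300s is Wednesday. For year 60: 60÷12 = 5 r 0, and 0÷4 = 0, so 5+0+0 = 5.
Wednesday + 5 ≡ Monday — that's 2360's doomsday.
In March the doomsday date is Mar 14.
Mar 20 is 6 days after Mar 14; 6 mod 7 = 6, so Monday + 6 = Sunday.
4636 mod 7 = 2, so 4636 days before a Sunday is Sunday − 2 = Friday.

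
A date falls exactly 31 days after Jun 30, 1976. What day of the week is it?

Saturday

First find the weekday of Jun 30, 1976. Doomsday rule: the anchor day for the 1900s is Wednesday. For year 76: 76÷12 = 6 r 4, and 4÷4 = 1, so 6+4+1 = 11.
Wednesday + 11 ≡ Sunday — that's 1976's doomsday.
In June the doomsday date is Jun 6.
Jun 30 is 24 days after Jun 6; 24 mod 7 = 3, so Sunday + 3 = Wednesday.
31 mod 7 = 3, so 31 days after a Wednesday is Wednesday + 3 = Saturday.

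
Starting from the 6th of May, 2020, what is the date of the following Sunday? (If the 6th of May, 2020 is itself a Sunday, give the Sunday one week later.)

May 10, 2020

May 6, 2020 is a Wednesday.
From Wednesday to the next Sunday is 4 days.
May 6, 2020 + 4 = May 10, 2020.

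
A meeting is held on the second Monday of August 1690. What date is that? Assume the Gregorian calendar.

August 14, 1690

August 1, 1690 is a Tuesday.
The first Monday is therefore August 7 (6 days later).
The second Monday is 7 + 1×7 = August 14.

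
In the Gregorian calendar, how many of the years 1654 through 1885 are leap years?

56

Multiples of 4 in [1654,1885]: 58.
Of those, multiples of 100: 2 (not leap unless ÷400).
Multiples of 400: 0.
Leap years = 58 − 2 + 0 = 56.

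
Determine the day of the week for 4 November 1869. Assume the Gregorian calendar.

Thursday

January 1, 1869 is a Friday.
Jan 1, 1869 → Feb 1, 1869: 31 days (January has 31).
Feb 1, 1869 → Mar 1, 1869: 28 days (February has 28).
Mar 1, 1869 → Apr 1, 1869: 31 days (March has 31).
Apr 1, 1869 → May 1, 1869: 30 days (April has 30).
May 1, 1869 → Jun 1, 1869: 31 days (May has 31).
Jun 1, 1869 → Jul 1, 1869: 30 days (June has 30).
Jul 1, 1869 → Aug 1, 1869: 31 days (July has 31).
Aug 1, 1869 → Sep 1, 1869: 31 days (August has 31).
Sep 1, 1869 → Oct 1, 1869: 30 days (September has 30).
Oct 1, 1869 → Nov 1, 1869: 31 days (October has 31).
Nov 1, 1869 → Nov 4, 1869: 3 days.
Total: 307 days.
307 mod 7 = 6, so Friday + 6 = Thursday.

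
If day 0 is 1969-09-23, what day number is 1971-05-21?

605

Sep 23, 1969 → Sep 23, 1970: 365 days.
Sep 23, 1970 → Oct 23, 1970: 30 days (September has 30).
Oct 23, 1970 → Nov 23, 1970: 31 days (October has 31).
Nov 23, 1970 → Dec 23, 1970: 30 days (November has 30).
Dec 23, 1970 → Jan 23, 1971: 31 days (December has 31).
Jan 23, 1971 → Feb 23, 1971: 31 days (January has 31).
Feb 23, 1971 → Mar 23, 1971: 28 days (February has 28).
Mar 23, 1971 → Apr 23, 1971: 31 days (March has 31).
Apr 23, 1971 → May 21, 1971: 28 days.
Total: 605 days.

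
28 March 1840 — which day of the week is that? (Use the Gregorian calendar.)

Doomsday rule: the anchor day for the 1800s is Friday. For year 40: 40÷12 = 3 r 4, and 4÷4 = 1, so 3+4+1 = 8.
Friday + 8 ≡ Saturday — that's 1840's doomsday.
In March the doomsday date is Mar 14.
Mar 28 is 14 days after Mar 14; 14 mod 7 = 0, so Saturday + 0 = Saturday.

Saturday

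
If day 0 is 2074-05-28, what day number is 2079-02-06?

May 28, 2074 → May 28, 2075: 365 days.
May 28, 2075 → May 28, 2076: 366 days (Feb 29, 2076 is in that span).
May 28, 2076 → May 28, 2077: 365 days.
May 28, 2077 → May 28, 2078: 365 days.
May 28, 2078 → Jun 28, 2078: 31 days (May has 31).
Jun 28, 2078 → Jul 28, 2078: 30 days (June has 30).
Jul 28, 2078 → Aug 28, 2078: 31 days (July has 31).
Aug 28, 2078 → Sep 28, 2078: 31 days (August has 31).
Sep 28, 2078 → Oct 28, 2078: 30 days (September has 30).
Oct 28, 2078 → Nov 28, 2078: 31 days (October has 31).
Nov 28, 2078 → Dec 28, 2078: 30 days (November has 30).
Dec 28, 2078 → Jan 28, 2079: 31 days (December has 31).
Jan 28, 2079 → Feb 6, 2079: 9 days.
Total: 1715 days.

1715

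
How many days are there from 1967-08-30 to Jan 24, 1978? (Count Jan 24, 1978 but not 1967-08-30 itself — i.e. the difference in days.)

Aug 30, 1967 → Aug 30, 1968: 366 days (Feb 29, 1968 is in that span).
Aug 30, 1968 → Aug 30, 1969: 365 days.
Aug 30, 1969 → Aug 30, 1970: 365 days.
Aug 30, 1970 → Aug 30, 1971: 365 days.
Aug 30, 1971 → Aug 30, 1972: 366 days (Feb 29, 1972 is in that span).
Aug 30, 1972 → Aug 30, 1973: 365 days.
Aug 30, 1973 → Aug 30, 1974: 365 days.
Aug 30, 1974 → Aug 30, 1975: 365 days.
Aug 30, 1975 → Aug 30, 1976: 366 days (Feb 29, 1976 is in that span).
Aug 30, 1976 → Aug 30, 1977: 365 days.
Aug 30, 1977 → Sep 30, 1977: 31 days (August has 31).
Sep 30, 1977 → Oct 30, 1977: 30 days (September has 30).
Oct 30, 1977 → Nov 30, 1977: 31 days (October has 31).
Nov 30, 1977 → Dec 30, 1977: 30 days (November has 30).
Dec 30, 1977 → Jan 24, 1978: 25 days.
Total: 3800 days.

3800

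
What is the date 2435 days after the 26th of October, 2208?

+365 (one year) → Oct 26, 2209 (2070 left).
+365 (one year) → Oct 26, 2210 (1705 left).
+365 (one year) → Oct 26, 2211 (1340 left).
+366 (one year; includes Feb 29, 2212) → Oct 26, 2212 (974 left).
+365 (one year) → Oct 26, 2213 (609 left).
+365 (one year) → Oct 26, 2214 (244 left).
Oct has 31 days: +6 → Nov 1, 2214 (238 left).
Nov has 30 days: +30 → Dec 1, 2214 (208 left).
Dec has 31 days: +31 → Jan 1, 2215 (177 left).
Jan has 31 days: +31 → Feb 1, 2215 (146 left).
Feb has 28 days: +28 → Mar 1, 2215 (118 left).
Mar has 31 days: +31 → Apr 1, 2215 (87 left).
Apr has 30 days: +30 → May 1, 2215 (57 left).
May has 31 days: +31 → Jun 1, 2215 (26 left).
+26 → Jun 27, 2215.

June 27, 2215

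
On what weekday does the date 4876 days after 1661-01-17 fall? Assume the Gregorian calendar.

First find the weekday of Jan 17, 1661. Doomsday rule: the anchor day for the 1600s is Tuesday. For year 61: 61÷12 = 5 r 1, and 1÷4 = 0, so 5+1+0 = 6.
Tuesday + 6 ≡ Monday — that's 1661's doomsday.
In January the doomsday date is Jan 3 (1661 is not a leap year).
Jan 17 is 14 days after Jan 3; 14 mod 7 = 0, so Monday + 0 = Monday.
4876 mod 7 = 4, so 4876 days after a Monday is Monday + 4 = Friday.

Friday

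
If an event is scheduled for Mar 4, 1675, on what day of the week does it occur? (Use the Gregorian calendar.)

Monday

Doomsday rule: the anchor day for the 1600s is Tuesday. For year 75: 75÷12 = 6 r 3, and 3÷4 = 0, so 6+3+0 = 9.
Tuesday + 9 ≡ Thursday — that's 1675's doomsday.
In March the doomsday date is Mar 14.
Mar 4 is 10 days before Mar 14; 10 mod 7 = 3, so Thursday − 3 = Monday.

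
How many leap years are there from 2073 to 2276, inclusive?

49

Multiples of 4 in [2073,2276]: 51.
Of those, multiples of 100: 2 (not leap unless ÷400).
Multiples of 400: 0.
Leap years = 51 − 2 + 0 = 49.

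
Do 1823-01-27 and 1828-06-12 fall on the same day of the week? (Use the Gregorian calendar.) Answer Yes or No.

From Jan 27, 1823 to Jun 12, 1828 is 1963 days.
1963 mod 7 = 3, so they are different weekdays.
(Jan 27, 1823 is a Monday; Jun 12, 1828 is a Thursday.)

No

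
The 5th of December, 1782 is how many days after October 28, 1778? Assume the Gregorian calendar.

1499

Oct 28, 1778 → Oct 28, 1779: 365 days.
Oct 28, 1779 → Oct 28, 1780: 366 days (Feb 29, 1780 is in that span).
Oct 28, 1780 → Oct 28, 1781: 365 days.
Oct 28, 1781 → Oct 28, 1782: 365 days.
Oct 28, 1782 → Nov 28, 1782: 31 days (October has 31).
Nov 28, 1782 → Dec 5, 1782: 7 days.
Total: 1499 days.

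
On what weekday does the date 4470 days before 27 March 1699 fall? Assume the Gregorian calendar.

First find the weekday of Mar 27, 1699. Doomsday rule: the anchor day for the 1600s is Tuesday. For year 99: 99÷12 = 8 r 3, and 3÷4 = 0, so 8+3+0 = 11.
Tuesday + 11 ≡ Saturday — that's 1699's doomsday.
In March the doomsday date is Mar 14.
Mar 27 is 13 days after Mar 14; 13 mod 7 = 6, so Saturday + 6 = Friday.
4470 mod 7 = 4, so 4470 days before a Friday is Friday − 4 = Monday.

Monday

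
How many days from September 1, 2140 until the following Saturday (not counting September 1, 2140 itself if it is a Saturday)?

Sep 1, 2140 is a Thursday.
From Thursday to the next Saturday is 2 days.

2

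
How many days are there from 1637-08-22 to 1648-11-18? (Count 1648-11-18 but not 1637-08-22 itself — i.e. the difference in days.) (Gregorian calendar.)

4106

Aug 22, 1637 → Aug 22, 1638: 365 days.
Aug 22, 1638 → Aug 22, 1639: 365 days.
Aug 22, 1639 → Aug 22, 1640: 366 days (Feb 29, 1640 is in that span).
Aug 22, 1640 → Aug 22, 1641: 365 days.
Aug 22, 1641 → Aug 22, 1642: 365 days.
Aug 22, 1642 → Aug 22, 1643: 365 days.
Aug 22, 1643 → Aug 22, 1644: 366 days (Feb 29, 1644 is in that span).
Aug 22, 1644 → Aug 22, 1645: 365 days.
Aug 22, 1645 → Aug 22, 1646: 365 days.
Aug 22, 1646 → Aug 22, 1647: 365 days.
Aug 22, 1647 → Aug 22, 1648: 366 days (Feb 29, 1648 is in that span).
Aug 22, 1648 → Sep 22, 1648: 31 days (August has 31).
Sep 22, 1648 → Oct 22, 1648: 30 days (September has 30).
Oct 22, 1648 → Nov 18, 1648: 27 days.
Total: 4106 days.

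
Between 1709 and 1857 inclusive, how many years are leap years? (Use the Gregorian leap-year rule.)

36

Multiples of 4 in [1709,1857]: 37.
Of those, multiples of 100: 1 (not leap unless ÷400).
Multiples of 400: 0.
Leap years = 37 − 1 + 0 = 36.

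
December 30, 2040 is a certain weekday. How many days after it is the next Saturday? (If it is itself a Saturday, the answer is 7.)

Dec 30, 2040 is a Sunday.
From Sunday to the next Saturday is 6 days.

6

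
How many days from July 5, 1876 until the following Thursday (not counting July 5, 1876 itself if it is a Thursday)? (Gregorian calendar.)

Jul 5, 1876 is a Wednesday.
From Wednesday to the next Thursday is 1 day.

1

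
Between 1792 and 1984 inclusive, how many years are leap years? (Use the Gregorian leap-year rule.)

Multiples of 4 in [1792,1984]: 49.
Of those, multiples of 100: 2 (not leap unless ÷400).
Multiples of 400: 0.
Leap years = 49 − 2 + 0 = 47.

47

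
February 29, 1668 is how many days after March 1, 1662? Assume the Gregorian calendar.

Mar 1, 1662 → Mar 1, 1663: 365 days.
Mar 1, 1663 → Mar 1, 1664: 366 days (Feb 29, 1664 is in that span).
Mar 1, 1664 → Mar 1, 1665: 365 days.
Mar 1, 1665 → Mar 1, 1666: 365 days.
Mar 1, 1666 → Mar 1, 1667: 365 days.
Mar 1, 1667 → Apr 1, 1667: 31 days (March has 31).
Apr 1, 1667 → May 1, 1667: 30 days (April has 30).
May 1, 1667 → Jun 1, 1667: 31 days (May has 31).
Jun 1, 1667 → Jul 1, 1667: 30 days (June has 30).
Jul 1, 1667 → Aug 1, 1667: 31 days (July has 31).
Aug 1, 1667 → Sep 1, 1667: 31 days (August has 31).
Sep 1, 1667 → Oct 1, 1667: 30 days (September has 30).
Oct 1, 1667 → Nov 1, 1667: 31 days (October has 31).
Nov 1, 1667 → Dec 1, 1667: 30 days (November has 30).
Dec 1, 1667 → Jan 1, 1668: 31 days (December has 31).
Jan 1, 1668 → Feb 1, 1668: 31 days (January has 31).
Feb 1, 1668 → Feb 29, 1668: 28 days.
Total: 2191 days.

2191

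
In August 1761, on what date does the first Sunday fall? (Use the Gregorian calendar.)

August 2, 1761

August 1, 1761 is a Saturday.
The first Sunday is therefore August 2 (1 days later).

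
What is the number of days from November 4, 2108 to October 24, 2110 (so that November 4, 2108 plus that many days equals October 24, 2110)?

Nov 4, 2108 → Nov 4, 2109: 365 days.
Nov 4, 2109 → Dec 4, 2109: 30 days (November has 30).
Dec 4, 2109 → Jan 4, 2110: 31 days (December has 31).
Jan 4, 2110 → Feb 4, 2110: 31 days (January has 31).
Feb 4, 2110 → Mar 4, 2110: 28 days (February has 28).
Mar 4, 2110 → Apr 4, 2110: 31 days (March has 31).
Apr 4, 2110 → May 4, 2110: 30 days (April has 30).
May 4, 2110 → Jun 4, 2110: 31 days (May has 31).
Jun 4, 2110 → Jul 4, 2110: 30 days (June has 30).
Jul 4, 2110 → Aug 4, 2110: 31 days (July has 31).
Aug 4, 2110 → Sep 4, 2110: 31 days (August has 31).
Sep 4, 2110 → Oct 4, 2110: 30 days (September has 30).
Oct 4, 2110 → Oct 24, 2110: 20 days.
Total: 719 days.

719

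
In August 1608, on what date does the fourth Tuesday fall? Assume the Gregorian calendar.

August 1, 1608 is a Friday.
The first Tuesday is therefore August 5 (4 days later).
The fourth Tuesday is 5 + 3×7 = August 26.

August 26, 1608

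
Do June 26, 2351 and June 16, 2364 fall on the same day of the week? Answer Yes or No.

From Jun 26, 2351 to Jun 16, 2364 is 4739 days.
4739 mod 7 = 0, so they are the same weekday.
(Jun 26, 2351 is a Tuesday; Jun 16, 2364 is a Tuesday.)

Yes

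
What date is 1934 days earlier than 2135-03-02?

November 14, 2129

−365 (one year) → Mar 2, 2134 (1569 left).
−365 (one year) → Mar 2, 2133 (1204 left).
−365 (one year) → Mar 2, 2132 (839 left).
−366 (one year; includes Feb 29, 2132) → Mar 2, 2131 (473 left).
−365 (one year) → Mar 2, 2130 (108 left).
−2 → Feb 28, 2130 (end of Feb, 28 days; 106 left).
−28 → Jan 31, 2130 (end of Jan, 31 days; 78 left).
−31 → Dec 31, 2129 (end of Dec, 31 days; 47 left).
−31 → Nov 30, 2129 (end of Nov, 30 days; 16 left).
−16 → Nov 14, 2129.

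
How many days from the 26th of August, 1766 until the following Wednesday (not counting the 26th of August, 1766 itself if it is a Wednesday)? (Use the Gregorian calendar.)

Aug 26, 1766 is a Tuesday.
From Tuesday to the next Wednesday is 1 day.

1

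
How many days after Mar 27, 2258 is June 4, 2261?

1165

Mar 27, 2258 → Mar 27, 2259: 365 days.
Mar 27, 2259 → Mar 27, 2260: 366 days (Feb 29, 2260 is in that span).
Mar 27, 2260 → Mar 27, 2261: 365 days.
Mar 27, 2261 → Apr 27, 2261: 31 days (March has 31).
Apr 27, 2261 → May 27, 2261: 30 days (April has 30).
May 27, 2261 → Jun 4, 2261: 8 days.
Total: 1165 days.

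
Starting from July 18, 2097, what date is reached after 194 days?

January 28, 2098

Jul has 31 days: +14 → Aug 1, 2097 (180 left).
Aug has 31 days: +31 → Sep 1, 2097 (149 left).
Sep has 30 days: +30 → Oct 1, 2097 (119 left).
Oct has 31 days: +31 → Nov 1, 2097 (88 left).
Nov has 30 days: +30 → Dec 1, 2097 (58 left).
Dec has 31 days: +31 → Jan 1, 2098 (27 left).
+27 → Jan 28, 2098.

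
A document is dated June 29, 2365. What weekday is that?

Doomsday rule: the anchor day for the 2300s is Wednesday. For year 65: 65÷12 = 5 r 5, and 5÷4 = 1, so 5+5+1 = 11.
Wednesday + 11 ≡ Sunday — that's 2365's doomsday.
In June the doomsday date is Jun 6.
Jun 29 is 23 days after Jun 6; 23 mod 7 = 2, so Sunday + 2 = Tuesday.

Tuesday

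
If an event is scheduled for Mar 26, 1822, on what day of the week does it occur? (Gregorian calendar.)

Tuesday

January 1, 1822 is a Tuesday.
Jan 1, 1822 → Feb 1, 1822: 31 days (January has 31).
Feb 1, 1822 → Mar 1, 1822: 28 days (February has 28).
Mar 1, 1822 → Mar 26, 1822: 25 days.
Total: 84 days.
84 mod 7 = 0, so Tuesday + 0 = Tuesday.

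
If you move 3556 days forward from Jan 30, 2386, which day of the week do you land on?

Thursday

First find the weekday of Jan 30, 2386. Doomsday rule: the anchor day for the 2300s is Wednesday. For year 86: 86÷12 = 7 r 2, and 2÷4 = 0, so 7+2+0 = 9.
Wednesday + 9 ≡ Friday — that's 2386's doomsday.
In January the doomsday date is Jan 3 (2386 is not a leap year).
Jan 30 is 27 days after Jan 3; 27 mod 7 = 6, so Friday + 6 = Thursday.
3556 mod 7 = 0, so 3556 days after a Thursday is Thursday + 0 = Thursday.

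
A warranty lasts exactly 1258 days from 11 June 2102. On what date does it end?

November 20, 2105

+365 (one year) → Jun 11, 2103 (893 left).
+366 (one year; includes Feb 29, 2104) → Jun 11, 2104 (527 left).
+365 (one year) → Jun 11, 2105 (162 left).
Jun has 30 days: +20 → Jul 1, 2105 (142 left).
Jul has 31 days: +31 → Aug 1, 2105 (111 left).
Aug has 31 days: +31 → Sep 1, 2105 (80 left).
Sep has 30 days: +30 → Oct 1, 2105 (50 left).
Oct has 31 days: +31 → Nov 1, 2105 (19 left).
+19 → Nov 20, 2105.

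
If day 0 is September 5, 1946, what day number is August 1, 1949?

Sep 5, 1946 → Sep 5, 1947: 365 days.
Sep 5, 1947 → Sep 5, 1948: 366 days (Feb 29, 1948 is in that span).
Sep 5, 1948 → Oct 5, 1948: 30 days (September has 30).
Oct 5, 1948 → Nov 5, 1948: 31 days (October has 31).
Nov 5, 1948 → Dec 5, 1948: 30 days (November has 30).
Dec 5, 1948 → Jan 5, 1949: 31 days (December has 31).
Jan 5, 1949 → Feb 5, 1949: 31 days (January has 31).
Feb 5, 1949 → Mar 5, 1949: 28 days (February has 28).
Mar 5, 1949 → Apr 5, 1949: 31 days (March has 31).
Apr 5, 1949 → May 5, 1949: 30 days (April has 30).
May 5, 1949 → Jun 5, 1949: 31 days (May has 31).
Jun 5, 1949 → Jul 5, 1949: 30 days (June has 30).
Jul 5, 1949 → Aug 1, 1949: 27 days.
Total: 1061 days.

1061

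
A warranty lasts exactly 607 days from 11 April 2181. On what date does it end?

+365 (one year) → Apr 11, 2182 (242 left).
Apr has 30 days: +20 → May 1, 2182 (222 left).
May has 31 days: +31 → Jun 1, 2182 (191 left).
Jun has 30 days: +30 → Jul 1, 2182 (161 left).
Jul has 31 days: +31 → Aug 1, 2182 (130 left).
Aug has 31 days: +31 → Sep 1, 2182 (99 left).
Sep has 30 days: +30 → Oct 1, 2182 (69 left).
Oct has 31 days: +31 → Nov 1, 2182 (38 left).
Nov has 30 days: +30 → Dec 1, 2182 (8 left).
+8 → Dec 9, 2182.

December 9, 2182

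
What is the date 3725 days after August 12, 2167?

October 23, 2177

+366 (one year; includes Feb 29, 2168) → Aug 12, 2168 (3359 left).
+365 (one year) → Aug 12, 2169 (2994 left).
+365 (one year) → Aug 12, 2170 (2629 left).
+365 (one year) → Aug 12, 2171 (2264 left).
+366 (one year; includes Feb 29, 2172) → Aug 12, 2172 (1898 left).
+365 (one year) → Aug 12, 2173 (1533 left).
+365 (one year) → Aug 12, 2174 (1168 left).
+365 (one year) → Aug 12, 2175 (803 left).
+366 (one year; includes Feb 29, 2176) → Aug 12, 2176 (437 left).
+365 (one year) → Aug 12, 2177 (72 left).
Aug has 31 days: +20 → Sep 1, 2177 (52 left).
Sep has 30 days: +30 → Oct 1, 2177 (22 left).
+22 → Oct 23, 2177.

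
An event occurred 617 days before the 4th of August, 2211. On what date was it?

November 25, 2209

−365 (one year) → Aug 4, 2210 (252 left).
−4 → Jul 31, 2210 (end of Jul, 31 days; 248 left).
−31 → Jun 30, 2210 (end of Jun, 30 days; 217 left).
−30 → May 31, 2210 (end of May, 31 days; 187 left).
−31 → Apr 30, 2210 (end of Apr, 30 days; 156 left).
−30 → Mar 31, 2210 (end of Mar, 31 days; 126 left).
−31 → Feb 28, 2210 (end of Feb, 28 days; 95 left).
−28 → Jan 31, 2210 (end of Jan, 31 days; 67 left).
−31 → Dec 31, 2209 (end of Dec, 31 days; 36 left).
−31 → Nov 30, 2209 (end of Nov, 30 days; 5 left).
−5 → Nov 25, 2209.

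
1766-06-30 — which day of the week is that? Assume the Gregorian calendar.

Monday

Doomsday rule: the anchor day for the 1700s is Sunday. For year 66: 66÷12 = 5 r 6, and 6÷4 = 1, so 5+6+1 = 12.
Sunday + 12 ≡ Friday — that's 1766's doomsday.
In June the doomsday date is Jun 6.
Jun 30 is 24 days after Jun 6; 24 mod 7 = 3, so Friday + 3 = Monday.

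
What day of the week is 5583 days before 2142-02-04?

Wednesday

First find the weekday of Feb 4, 2142. Doomsday rule: the anchor day for the 2100s is Sunday. For year 42: 42÷12 = 3 r 6, and 6÷4 = 1, so 3+6+1 = 10.
Sunday + 10 ≡ Wednesday — that's 2142's doomsday.
In February the doomsday date is Feb 28 (2142 is not a leap year).
Feb 4 is 24 days before Feb 28; 24 mod 7 = 3, so Wednesday − 3 = Sunday.
5583 mod 7 = 4, so 5583 days before a Sunday is Sunday − 4 = Wednesday.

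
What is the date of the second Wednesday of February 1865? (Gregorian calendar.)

February 1, 1865 is a Wednesday.
The first Wednesday is therefore February 1 (same day).
The second Wednesday is 1 + 1×7 = February 8.

February 8, 1865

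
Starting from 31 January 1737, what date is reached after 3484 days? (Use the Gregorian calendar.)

+365 (one year) → Jan 31, 1738 (3119 left).
+365 (one year) → Jan 31, 1739 (2754 left).
+365 (one year) → Jan 31, 1740 (2389 left).
+366 (one year; includes Feb 29, 1740) → Jan 31, 1741 (2023 left).
+365 (one year) → Jan 31, 1742 (1658 left).
+365 (one year) → Jan 31, 1743 (1293 left).
+365 (one year) → Jan 31, 1744 (928 left).
+366 (one year; includes Feb 29, 1744) → Jan 31, 1745 (562 left).
+365 (one year) → Jan 31, 1746 (197 left).
Jan has 31 days: +1 → Feb 1, 1746 (196 left).
Feb has 28 days: +28 → Mar 1, 1746 (168 left).
Mar has 31 days: +31 → Apr 1, 1746 (137 left).
Apr has 30 days: +30 → May 1, 1746 (107 left).
May has 31 days: +31 → Jun 1, 1746 (76 left).
Jun has 30 days: +30 → Jul 1, 1746 (46 left).
Jul has 31 days: +31 → Aug 1, 1746 (15 left).
+15 → Aug 16, 1746.

August 16, 1746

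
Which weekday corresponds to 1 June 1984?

January 1, 1984 is a Sunday.
Jan 1, 1984 → Feb 1, 1984: 31 days (January has 31).
Feb 1, 1984 → Mar 1, 1984: 29 days (February has 29).
Mar 1, 1984 → Apr 1, 1984: 31 days (March has 31).
Apr 1, 1984 → May 1, 1984: 30 days (April has 30).
May 1, 1984 → Jun 1, 1984: 31 days.
Total: 152 days.
152 mod 7 = 5, so Sunday + 5 = Friday.

Friday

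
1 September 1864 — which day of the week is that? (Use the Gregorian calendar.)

Thursday

Doomsday rule: the anchor day for the 1800s is Friday. For year 64: 64÷12 = 5 r 4, and 4÷4 = 1, so 5+4+1 = 10.
Friday + 10 ≡ Monday — that's 1864's doomsday.
In September the doomsday date is Sep 5.
Sep 1 is 4 days before Sep 5; 4 mod 7 = 4, so Monday − 4 = Thursday.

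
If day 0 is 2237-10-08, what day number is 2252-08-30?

Oct 8, 2237 → Oct 8, 2238: 365 days.
Oct 8, 2238 → Oct 8, 2239: 365 days.
Oct 8, 2239 → Oct 8, 2240: 366 days (Feb 29, 2240 is in that span).
Oct 8, 2240 → Oct 8, 2241: 365 days.
Oct 8, 2241 → Oct 8, 2242: 365 days.
Oct 8, 2242 → Oct 8, 2243: 365 days.
Oct 8, 2243 → Oct 8, 2244: 366 days (Feb 29, 2244 is in that span).
Oct 8, 2244 → Oct 8, 2245: 365 days.
Oct 8, 2245 → Oct 8, 2246: 365 days.
Oct 8, 2246 → Oct 8, 2247: 365 days.
Oct 8, 2247 → Oct 8, 2248: 366 days (Feb 29, 2248 is in that span).
Oct 8, 2248 → Oct 8, 2249: 365 days.
Oct 8, 2249 → Oct 8, 2250: 365 days.
Oct 8, 2250 → Oct 8, 2251: 365 days.
Oct 8, 2251 → Nov 8, 2251: 31 days (October has 31).
Nov 8, 2251 → Dec 8, 2251: 30 days (November has 30).
Dec 8, 2251 → Jan 8, 2252: 31 days (December has 31).
Jan 8, 2252 → Feb 8, 2252: 31 days (January has 31).
Feb 8, 2252 → Mar 8, 2252: 29 days (February has 29).
Mar 8, 2252 → Apr 8, 2252: 31 days (March has 31).
Apr 8, 2252 → May 8, 2252: 30 days (April has 30).
May 8, 2252 → Jun 8, 2252: 31 days (May has 31).
Jun 8, 2252 → Jul 8, 2252: 30 days (June has 30).
Jul 8, 2252 → Aug 8, 2252: 31 days (July has 31).
Aug 8, 2252 → Aug 30, 2252: 22 days.
Total: 5440 days.

5440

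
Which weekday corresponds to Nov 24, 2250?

Sunday

Doomsday rule: the anchor day for the 2200s is Friday. For year 50: 50÷12 = 4 r 2, and 2÷4 = 0, so 4+2+0 = 6.
Friday + 6 ≡ Thursday — that's 2250's doomsday.
In November the doomsday date is Nov 7.
Nov 24 is 17 days after Nov 7; 17 mod 7 = 3, so Thursday + 3 = Sunday.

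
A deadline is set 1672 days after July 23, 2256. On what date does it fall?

+365 (one year) → Jul 23, 2257 (1307 left).
+365 (one year) → Jul 23, 2258 (942 left).
+365 (one year) → Jul 23, 2259 (577 left).
+366 (one year; includes Feb 29, 2260) → Jul 23, 2260 (211 left).
Jul has 31 days: +9 → Aug 1, 2260 (202 left).
Aug has 31 days: +31 → Sep 1, 2260 (171 left).
Sep has 30 days: +30 → Oct 1, 2260 (141 left).
Oct has 31 days: +31 → Nov 1, 2260 (110 left).
Nov has 30 days: +30 → Dec 1, 2260 (80 left).
Dec has 31 days: +31 → Jan 1, 2261 (49 left).
Jan has 31 days: +31 → Feb 1, 2261 (18 left).
+18 → Feb 19, 2261.

February 19, 2261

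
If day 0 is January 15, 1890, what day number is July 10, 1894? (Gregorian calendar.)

1637

Jan 15, 1890 → Jan 15, 1891: 365 days.
Jan 15, 1891 → Jan 15, 1892: 365 days.
Jan 15, 1892 → Jan 15, 1893: 366 days (Feb 29, 1892 is in that span).
Jan 15, 1893 → Jan 15, 1894: 365 days.
Jan 15, 1894 → Feb 15, 1894: 31 days (January has 31).
Feb 15, 1894 → Mar 15, 1894: 28 days (February has 28).
Mar 15, 1894 → Apr 15, 1894: 31 days (March has 31).
Apr 15, 1894 → May 15, 1894: 30 days (April has 30).
May 15, 1894 → Jun 15, 1894: 31 days (May has 31).
Jun 15, 1894 → Jul 10, 1894: 25 days.
Total: 1637 days.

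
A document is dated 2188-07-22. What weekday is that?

Doomsday rule: the anchor day for the 2100s is Sunday. For year 88: 88÷12 = 7 r 4, and 4÷4 = 1, so 7+4+1 = 12.
Sunday + 12 ≡ Friday — that's 2188's doomsday.
In July the doomsday date is Jul 11.
Jul 22 is 11 days after Jul 11; 11 mod 7 = 4, so Friday + 4 = Tuesday.

Tuesday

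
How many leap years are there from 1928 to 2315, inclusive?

Multiples of 4 in [1928,2315]: 97.
Of those, multiples of 100: 4 (not leap unless ÷400).
Multiples of 400: 1.
Leap years = 97 − 4 + 1 = 94.

94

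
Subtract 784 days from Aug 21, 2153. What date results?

June 29, 2151

−365 (one year) → Aug 21, 2152 (419 left).
−366 (one year; includes Feb 29, 2152) → Aug 21, 2151 (53 left).
−21 → Jul 31, 2151 (end of Jul, 31 days; 32 left).
−31 → Jun 30, 2151 (end of Jun, 30 days; 1 left).
−1 → Jun 29, 2151.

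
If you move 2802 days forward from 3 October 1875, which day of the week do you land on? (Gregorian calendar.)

Tuesday

Oct 3, 1875 is a Sunday.
2802 mod 7 = 2, so 2802 days after a Sunday is Sunday + 2 = Tuesday.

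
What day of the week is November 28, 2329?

Doomsday rule: the anchor day for the 2300s is Wednesday. For year 29: 29÷12 = 2 r 5, and 5÷4 = 1, so 2+5+1 = 8.
Wednesday + 8 ≡ Thursday — that's 2329's doomsday.
In November the doomsday date is Nov 7.
Nov 28 is 21 days after Nov 7; 21 mod 7 = 0, so Thursday + 0 = Thursday.

Thursday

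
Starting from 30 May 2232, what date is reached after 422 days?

July 26, 2233

+365 (one year) → May 30, 2233 (57 left).
May has 31 days: +2 → Jun 1, 2233 (55 left).
Jun has 30 days: +30 → Jul 1, 2233 (25 left).
+25 → Jul 26, 2233.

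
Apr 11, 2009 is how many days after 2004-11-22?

Nov 22, 2004 → Nov 22, 2005: 365 days.
Nov 22, 2005 → Nov 22, 2006: 365 days.
Nov 22, 2006 → Nov 22, 2007: 365 days.
Nov 22, 2007 → Nov 22, 2008: 366 days (Feb 29, 2008 is in that span).
Nov 22, 2008 → Dec 22, 2008: 30 days (November has 30).
Dec 22, 2008 → Jan 22, 2009: 31 days (December has 31).
Jan 22, 2009 → Feb 22, 2009: 31 days (January has 31).
Feb 22, 2009 → Mar 22, 2009: 28 days (February has 28).
Mar 22, 2009 → Apr 11, 2009: 20 days.
Total: 1601 days.

1601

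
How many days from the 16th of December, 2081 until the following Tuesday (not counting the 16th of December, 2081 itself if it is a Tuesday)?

7

Dec 16, 2081 is a Tuesday.
From Tuesday to the next Tuesday is 7 days.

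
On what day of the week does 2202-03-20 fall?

Saturday

Doomsday rule: the anchor day for the 2200s is Friday. For year 02: 2÷12 = 0 r 2, and 2÷4 = 0, so 0+2+0 = 2.
Friday + 2 ≡ Sunday — that's 2202's doomsday.
In March the doomsday date is Mar 14.
Mar 20 is 6 days after Mar 14; 6 mod 7 = 6, so Sunday + 6 = Saturday.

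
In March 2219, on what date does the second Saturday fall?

March 1, 2219 is a Monday.
The first Saturday is therefore March 6 (5 days later).
The second Saturday is 6 + 1×7 = March 13.

March 13, 2219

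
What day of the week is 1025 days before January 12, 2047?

Wednesday

Jan 12, 2047 is a Saturday.
1025 mod 7 = 3, so 1025 days before a Saturday is Saturday − 3 = Wednesday.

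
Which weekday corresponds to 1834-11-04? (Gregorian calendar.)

Tuesday

Doomsday rule: the anchor day for the 1800s is Friday. For year 34: 34÷12 = 2 r 10, and 10÷4 = 2, so 2+10+2 = 14.
Friday + 14 ≡ Friday — that's 1834's doomsday.
In November the doomsday date is Nov 7.
Nov 4 is 3 days before Nov 7; 3 mod 7 = 3, so Friday − 3 = Tuesday.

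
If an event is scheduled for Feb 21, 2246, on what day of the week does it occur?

Saturday

January 1, 2246 is a Thursday.
Jan 1, 2246 → Feb 1, 2246: 31 days (January has 31).
Feb 1, 2246 → Feb 21, 2246: 20 days.
Total: 51 days.
51 mod 7 = 2, so Thursday + 2 = Saturday.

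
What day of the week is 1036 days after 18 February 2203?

Friday

First find the weekday of Feb 18, 2203. Doomsday rule: the anchor day for the 2200s is Friday. For year 03: 3÷12 = 0 r 3, and 3÷4 = 0, so 0+3+0 = 3.
Friday + 3 ≡ Monday — that's 2203's doomsday.
In February the doomsday date is Feb 28 (2203 is not a leap year).
Feb 18 is 10 days before Feb 28; 10 mod 7 = 3, so Monday − 3 = Friday.
1036 mod 7 = 0, so 1036 days after a Friday is Friday + 0 = Friday.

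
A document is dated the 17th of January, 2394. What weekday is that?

Doomsday rule: the anchor day for the 2300s is Wednesday. For year 94: 94÷12 = 7 r 10, and 10÷4 = 2, so 7+10+2 = 19.
Wednesday + 19 ≡ Monday — that's 2394's doomsday.
In January the doomsday date is Jan 3 (2394 is not a leap year).
Jan 17 is 14 days after Jan 3; 14 mod 7 = 0, so Monday + 0 = Monday.

Monday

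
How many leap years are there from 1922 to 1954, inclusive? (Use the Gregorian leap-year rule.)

Multiples of 4 in [1922,1954]: 8.
Of those, multiples of 100: 0 (not leap unless ÷400).
Multiples of 400: 0.
Leap years = 8 − 0 + 0 = 8.

8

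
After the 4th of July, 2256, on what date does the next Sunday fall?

July 6, 2256

Jul 4, 2256 is a Friday.
From Friday to the next Sunday is 2 days.
Jul 4, 2256 + 2 = Jul 6, 2256.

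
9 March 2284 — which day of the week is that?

Doomsday rule: the anchor day for the 2200s is Friday. For year 84: 84÷12 = 7 r 0, and 0÷4 = 0, so 7+0+0 = 7.
Friday + 7 ≡ Friday — that's 2284's doomsday.
In March the doomsday date is Mar 14.
Mar 9 is 5 days before Mar 14; 5 mod 7 = 5, so Friday − 5 = Sunday.

Sunday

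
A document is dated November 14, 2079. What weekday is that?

Doomsday rule: the anchor day for the 2000s is Tuesday. For year 79: 79÷12 = 6 r 7, and 7÷4 = 1, so 6+7+1 = 14.
Tuesday + 14 ≡ Tuesday — that's 2079's doomsday.
In November the doomsday date is Nov 7.
Nov 14 is 7 days after Nov 7; 7 mod 7 = 0, so Tuesday + 0 = Tuesday.

Tuesday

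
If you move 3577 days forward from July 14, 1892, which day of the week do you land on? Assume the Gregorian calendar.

Thursday

First find the weekday of Jul 14, 1892. Doomsday rule: the anchor day for the 1800s is Friday. For year 92: 92÷12 = 7 r 8, and 8÷4 = 2, so 7+8+2 = 17.
Friday + 17 ≡ Monday — that's 1892's doomsday.
In July the doomsday date is Jul 11.
Jul 14 is 3 days after Jul 11; 3 mod 7 = 3, so Monday + 3 = Thursday.
3577 mod 7 = 0, so 3577 days after a Thursday is Thursday + 0 = Thursday.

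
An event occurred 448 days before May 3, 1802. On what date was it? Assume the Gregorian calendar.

−365 (one year) → May 3, 1801 (83 left).
−3 → Apr 30, 1801 (end of Apr, 30 days; 80 left).
−30 → Mar 31, 1801 (end of Mar, 31 days; 50 left).
−31 → Feb 28, 1801 (end of Feb, 28 days; 19 left).
−19 → Feb 9, 1801.

February 9, 1801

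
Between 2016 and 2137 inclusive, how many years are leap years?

30

Multiples of 4 in [2016,2137]: 31.
Of those, multiples of 100: 1 (not leap unless ÷400).
Multiples of 400: 0.
Leap years = 31 − 1 + 0 = 30.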